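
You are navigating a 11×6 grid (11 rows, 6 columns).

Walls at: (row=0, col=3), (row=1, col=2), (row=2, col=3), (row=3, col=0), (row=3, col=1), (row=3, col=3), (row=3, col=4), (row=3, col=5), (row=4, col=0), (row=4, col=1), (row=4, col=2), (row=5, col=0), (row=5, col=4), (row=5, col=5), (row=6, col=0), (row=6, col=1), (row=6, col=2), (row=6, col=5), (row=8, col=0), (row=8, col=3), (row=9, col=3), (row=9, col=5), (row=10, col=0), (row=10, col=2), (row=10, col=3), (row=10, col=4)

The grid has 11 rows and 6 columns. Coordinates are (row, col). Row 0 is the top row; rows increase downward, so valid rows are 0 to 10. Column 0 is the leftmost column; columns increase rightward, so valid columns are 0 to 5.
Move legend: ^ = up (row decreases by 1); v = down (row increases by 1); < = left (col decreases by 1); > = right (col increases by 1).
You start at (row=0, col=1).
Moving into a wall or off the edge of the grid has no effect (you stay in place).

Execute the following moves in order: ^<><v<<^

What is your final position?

Answer: Final position: (row=0, col=0)

Derivation:
Start: (row=0, col=1)
  ^ (up): blocked, stay at (row=0, col=1)
  < (left): (row=0, col=1) -> (row=0, col=0)
  > (right): (row=0, col=0) -> (row=0, col=1)
  < (left): (row=0, col=1) -> (row=0, col=0)
  v (down): (row=0, col=0) -> (row=1, col=0)
  < (left): blocked, stay at (row=1, col=0)
  < (left): blocked, stay at (row=1, col=0)
  ^ (up): (row=1, col=0) -> (row=0, col=0)
Final: (row=0, col=0)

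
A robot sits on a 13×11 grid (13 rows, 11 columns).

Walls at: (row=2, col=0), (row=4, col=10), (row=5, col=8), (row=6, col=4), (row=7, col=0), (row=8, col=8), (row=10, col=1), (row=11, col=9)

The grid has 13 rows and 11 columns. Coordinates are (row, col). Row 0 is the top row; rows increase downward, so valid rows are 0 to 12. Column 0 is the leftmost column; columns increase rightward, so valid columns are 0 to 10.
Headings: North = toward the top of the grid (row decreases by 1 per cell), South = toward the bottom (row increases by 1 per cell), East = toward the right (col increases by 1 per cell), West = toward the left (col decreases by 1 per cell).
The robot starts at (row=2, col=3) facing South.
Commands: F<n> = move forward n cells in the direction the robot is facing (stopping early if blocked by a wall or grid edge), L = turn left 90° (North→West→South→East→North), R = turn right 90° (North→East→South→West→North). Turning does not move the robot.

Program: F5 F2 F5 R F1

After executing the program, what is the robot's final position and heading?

Start: (row=2, col=3), facing South
  F5: move forward 5, now at (row=7, col=3)
  F2: move forward 2, now at (row=9, col=3)
  F5: move forward 3/5 (blocked), now at (row=12, col=3)
  R: turn right, now facing West
  F1: move forward 1, now at (row=12, col=2)
Final: (row=12, col=2), facing West

Answer: Final position: (row=12, col=2), facing West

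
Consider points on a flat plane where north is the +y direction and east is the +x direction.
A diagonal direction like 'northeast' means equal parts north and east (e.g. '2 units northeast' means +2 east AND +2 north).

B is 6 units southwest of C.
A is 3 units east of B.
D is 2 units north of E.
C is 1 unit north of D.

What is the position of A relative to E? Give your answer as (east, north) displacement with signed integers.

Place E at the origin (east=0, north=0).
  D is 2 units north of E: delta (east=+0, north=+2); D at (east=0, north=2).
  C is 1 unit north of D: delta (east=+0, north=+1); C at (east=0, north=3).
  B is 6 units southwest of C: delta (east=-6, north=-6); B at (east=-6, north=-3).
  A is 3 units east of B: delta (east=+3, north=+0); A at (east=-3, north=-3).
Therefore A relative to E: (east=-3, north=-3).

Answer: A is at (east=-3, north=-3) relative to E.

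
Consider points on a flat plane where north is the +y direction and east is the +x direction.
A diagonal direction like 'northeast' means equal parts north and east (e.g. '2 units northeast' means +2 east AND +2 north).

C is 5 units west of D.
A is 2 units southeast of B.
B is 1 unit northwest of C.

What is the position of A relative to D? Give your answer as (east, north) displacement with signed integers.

Place D at the origin (east=0, north=0).
  C is 5 units west of D: delta (east=-5, north=+0); C at (east=-5, north=0).
  B is 1 unit northwest of C: delta (east=-1, north=+1); B at (east=-6, north=1).
  A is 2 units southeast of B: delta (east=+2, north=-2); A at (east=-4, north=-1).
Therefore A relative to D: (east=-4, north=-1).

Answer: A is at (east=-4, north=-1) relative to D.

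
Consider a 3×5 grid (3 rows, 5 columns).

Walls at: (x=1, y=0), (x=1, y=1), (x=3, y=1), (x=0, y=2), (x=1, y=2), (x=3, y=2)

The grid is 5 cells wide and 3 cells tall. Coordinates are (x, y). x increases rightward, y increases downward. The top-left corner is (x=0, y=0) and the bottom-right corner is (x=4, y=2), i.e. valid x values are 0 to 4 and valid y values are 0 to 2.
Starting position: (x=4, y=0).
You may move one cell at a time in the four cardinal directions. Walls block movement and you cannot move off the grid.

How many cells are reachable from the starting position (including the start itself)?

BFS flood-fill from (x=4, y=0):
  Distance 0: (x=4, y=0)
  Distance 1: (x=3, y=0), (x=4, y=1)
  Distance 2: (x=2, y=0), (x=4, y=2)
  Distance 3: (x=2, y=1)
  Distance 4: (x=2, y=2)
Total reachable: 7 (grid has 9 open cells total)

Answer: Reachable cells: 7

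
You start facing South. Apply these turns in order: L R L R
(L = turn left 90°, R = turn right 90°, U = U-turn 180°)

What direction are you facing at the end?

Answer: Final heading: South

Derivation:
Start: South
  L (left (90° counter-clockwise)) -> East
  R (right (90° clockwise)) -> South
  L (left (90° counter-clockwise)) -> East
  R (right (90° clockwise)) -> South
Final: South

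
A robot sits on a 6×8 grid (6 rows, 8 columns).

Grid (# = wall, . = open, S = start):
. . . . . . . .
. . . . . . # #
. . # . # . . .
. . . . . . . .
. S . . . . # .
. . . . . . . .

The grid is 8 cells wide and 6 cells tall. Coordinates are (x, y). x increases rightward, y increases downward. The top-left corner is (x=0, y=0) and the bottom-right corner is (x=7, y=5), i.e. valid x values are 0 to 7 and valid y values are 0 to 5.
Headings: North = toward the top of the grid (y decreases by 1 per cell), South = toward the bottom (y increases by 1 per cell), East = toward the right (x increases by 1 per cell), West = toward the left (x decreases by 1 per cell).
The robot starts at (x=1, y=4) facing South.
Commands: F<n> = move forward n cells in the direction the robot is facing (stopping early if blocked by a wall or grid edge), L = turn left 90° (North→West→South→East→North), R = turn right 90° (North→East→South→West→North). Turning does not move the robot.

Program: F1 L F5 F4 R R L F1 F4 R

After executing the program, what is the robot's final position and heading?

Answer: Final position: (x=7, y=5), facing West

Derivation:
Start: (x=1, y=4), facing South
  F1: move forward 1, now at (x=1, y=5)
  L: turn left, now facing East
  F5: move forward 5, now at (x=6, y=5)
  F4: move forward 1/4 (blocked), now at (x=7, y=5)
  R: turn right, now facing South
  R: turn right, now facing West
  L: turn left, now facing South
  F1: move forward 0/1 (blocked), now at (x=7, y=5)
  F4: move forward 0/4 (blocked), now at (x=7, y=5)
  R: turn right, now facing West
Final: (x=7, y=5), facing West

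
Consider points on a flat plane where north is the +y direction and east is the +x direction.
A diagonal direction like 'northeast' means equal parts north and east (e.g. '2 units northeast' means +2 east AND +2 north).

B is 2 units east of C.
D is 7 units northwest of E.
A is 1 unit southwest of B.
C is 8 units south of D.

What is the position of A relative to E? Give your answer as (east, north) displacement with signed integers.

Answer: A is at (east=-6, north=-2) relative to E.

Derivation:
Place E at the origin (east=0, north=0).
  D is 7 units northwest of E: delta (east=-7, north=+7); D at (east=-7, north=7).
  C is 8 units south of D: delta (east=+0, north=-8); C at (east=-7, north=-1).
  B is 2 units east of C: delta (east=+2, north=+0); B at (east=-5, north=-1).
  A is 1 unit southwest of B: delta (east=-1, north=-1); A at (east=-6, north=-2).
Therefore A relative to E: (east=-6, north=-2).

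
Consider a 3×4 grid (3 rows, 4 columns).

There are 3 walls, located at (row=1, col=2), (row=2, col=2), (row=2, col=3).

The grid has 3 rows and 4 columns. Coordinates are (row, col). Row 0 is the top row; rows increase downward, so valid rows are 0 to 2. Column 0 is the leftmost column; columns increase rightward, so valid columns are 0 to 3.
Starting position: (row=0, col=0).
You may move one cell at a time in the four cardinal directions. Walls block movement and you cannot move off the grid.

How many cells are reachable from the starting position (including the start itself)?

BFS flood-fill from (row=0, col=0):
  Distance 0: (row=0, col=0)
  Distance 1: (row=0, col=1), (row=1, col=0)
  Distance 2: (row=0, col=2), (row=1, col=1), (row=2, col=0)
  Distance 3: (row=0, col=3), (row=2, col=1)
  Distance 4: (row=1, col=3)
Total reachable: 9 (grid has 9 open cells total)

Answer: Reachable cells: 9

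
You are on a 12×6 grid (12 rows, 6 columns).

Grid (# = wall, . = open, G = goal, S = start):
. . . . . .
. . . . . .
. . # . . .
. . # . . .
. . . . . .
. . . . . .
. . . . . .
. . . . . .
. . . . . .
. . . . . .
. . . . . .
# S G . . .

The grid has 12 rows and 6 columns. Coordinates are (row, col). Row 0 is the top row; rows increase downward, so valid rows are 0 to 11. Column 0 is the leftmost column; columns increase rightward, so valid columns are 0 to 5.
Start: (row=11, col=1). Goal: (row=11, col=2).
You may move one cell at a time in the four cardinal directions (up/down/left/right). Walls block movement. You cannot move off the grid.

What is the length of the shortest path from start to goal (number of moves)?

Answer: Shortest path length: 1

Derivation:
BFS from (row=11, col=1) until reaching (row=11, col=2):
  Distance 0: (row=11, col=1)
  Distance 1: (row=10, col=1), (row=11, col=2)  <- goal reached here
One shortest path (1 moves): (row=11, col=1) -> (row=11, col=2)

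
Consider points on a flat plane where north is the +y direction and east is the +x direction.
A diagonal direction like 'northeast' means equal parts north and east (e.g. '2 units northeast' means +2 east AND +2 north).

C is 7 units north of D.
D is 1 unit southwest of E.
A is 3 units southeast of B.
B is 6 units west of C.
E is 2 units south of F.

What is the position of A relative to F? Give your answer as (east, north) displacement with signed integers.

Answer: A is at (east=-4, north=1) relative to F.

Derivation:
Place F at the origin (east=0, north=0).
  E is 2 units south of F: delta (east=+0, north=-2); E at (east=0, north=-2).
  D is 1 unit southwest of E: delta (east=-1, north=-1); D at (east=-1, north=-3).
  C is 7 units north of D: delta (east=+0, north=+7); C at (east=-1, north=4).
  B is 6 units west of C: delta (east=-6, north=+0); B at (east=-7, north=4).
  A is 3 units southeast of B: delta (east=+3, north=-3); A at (east=-4, north=1).
Therefore A relative to F: (east=-4, north=1).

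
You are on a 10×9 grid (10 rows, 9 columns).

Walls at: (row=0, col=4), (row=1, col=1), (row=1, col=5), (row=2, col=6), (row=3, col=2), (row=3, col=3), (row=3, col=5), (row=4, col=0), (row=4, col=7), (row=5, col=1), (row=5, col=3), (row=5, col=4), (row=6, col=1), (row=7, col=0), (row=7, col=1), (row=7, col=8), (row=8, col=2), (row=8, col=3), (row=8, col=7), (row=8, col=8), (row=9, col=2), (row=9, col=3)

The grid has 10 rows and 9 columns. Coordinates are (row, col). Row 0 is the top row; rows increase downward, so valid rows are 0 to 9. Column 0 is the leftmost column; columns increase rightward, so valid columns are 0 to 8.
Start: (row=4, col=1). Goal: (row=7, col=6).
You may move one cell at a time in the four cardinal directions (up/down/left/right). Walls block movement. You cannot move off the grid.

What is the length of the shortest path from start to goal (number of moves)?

BFS from (row=4, col=1) until reaching (row=7, col=6):
  Distance 0: (row=4, col=1)
  Distance 1: (row=3, col=1), (row=4, col=2)
  Distance 2: (row=2, col=1), (row=3, col=0), (row=4, col=3), (row=5, col=2)
  Distance 3: (row=2, col=0), (row=2, col=2), (row=4, col=4), (row=6, col=2)
  Distance 4: (row=1, col=0), (row=1, col=2), (row=2, col=3), (row=3, col=4), (row=4, col=5), (row=6, col=3), (row=7, col=2)
  Distance 5: (row=0, col=0), (row=0, col=2), (row=1, col=3), (row=2, col=4), (row=4, col=6), (row=5, col=5), (row=6, col=4), (row=7, col=3)
  Distance 6: (row=0, col=1), (row=0, col=3), (row=1, col=4), (row=2, col=5), (row=3, col=6), (row=5, col=6), (row=6, col=5), (row=7, col=4)
  Distance 7: (row=3, col=7), (row=5, col=7), (row=6, col=6), (row=7, col=5), (row=8, col=4)
  Distance 8: (row=2, col=7), (row=3, col=8), (row=5, col=8), (row=6, col=7), (row=7, col=6), (row=8, col=5), (row=9, col=4)  <- goal reached here
One shortest path (8 moves): (row=4, col=1) -> (row=4, col=2) -> (row=4, col=3) -> (row=4, col=4) -> (row=4, col=5) -> (row=4, col=6) -> (row=5, col=6) -> (row=6, col=6) -> (row=7, col=6)

Answer: Shortest path length: 8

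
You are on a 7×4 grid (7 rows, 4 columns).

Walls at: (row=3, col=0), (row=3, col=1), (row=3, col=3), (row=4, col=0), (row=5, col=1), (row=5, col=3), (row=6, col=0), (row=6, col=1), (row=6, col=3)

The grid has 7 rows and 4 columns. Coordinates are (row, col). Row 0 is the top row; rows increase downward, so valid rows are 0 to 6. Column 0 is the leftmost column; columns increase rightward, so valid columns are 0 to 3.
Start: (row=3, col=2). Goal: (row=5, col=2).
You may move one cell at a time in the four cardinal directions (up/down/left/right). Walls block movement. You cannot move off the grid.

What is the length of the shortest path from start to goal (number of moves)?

Answer: Shortest path length: 2

Derivation:
BFS from (row=3, col=2) until reaching (row=5, col=2):
  Distance 0: (row=3, col=2)
  Distance 1: (row=2, col=2), (row=4, col=2)
  Distance 2: (row=1, col=2), (row=2, col=1), (row=2, col=3), (row=4, col=1), (row=4, col=3), (row=5, col=2)  <- goal reached here
One shortest path (2 moves): (row=3, col=2) -> (row=4, col=2) -> (row=5, col=2)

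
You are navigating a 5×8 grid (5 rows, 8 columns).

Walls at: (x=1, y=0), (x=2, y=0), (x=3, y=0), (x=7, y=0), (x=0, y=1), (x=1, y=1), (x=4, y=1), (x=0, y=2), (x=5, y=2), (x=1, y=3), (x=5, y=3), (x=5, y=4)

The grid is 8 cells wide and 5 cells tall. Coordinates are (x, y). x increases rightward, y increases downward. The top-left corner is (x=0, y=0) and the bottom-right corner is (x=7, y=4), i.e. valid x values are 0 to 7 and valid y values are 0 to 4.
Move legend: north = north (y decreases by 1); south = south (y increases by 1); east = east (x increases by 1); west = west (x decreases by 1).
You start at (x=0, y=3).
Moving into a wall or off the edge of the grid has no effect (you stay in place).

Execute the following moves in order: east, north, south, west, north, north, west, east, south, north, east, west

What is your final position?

Answer: Final position: (x=0, y=3)

Derivation:
Start: (x=0, y=3)
  east (east): blocked, stay at (x=0, y=3)
  north (north): blocked, stay at (x=0, y=3)
  south (south): (x=0, y=3) -> (x=0, y=4)
  west (west): blocked, stay at (x=0, y=4)
  north (north): (x=0, y=4) -> (x=0, y=3)
  north (north): blocked, stay at (x=0, y=3)
  west (west): blocked, stay at (x=0, y=3)
  east (east): blocked, stay at (x=0, y=3)
  south (south): (x=0, y=3) -> (x=0, y=4)
  north (north): (x=0, y=4) -> (x=0, y=3)
  east (east): blocked, stay at (x=0, y=3)
  west (west): blocked, stay at (x=0, y=3)
Final: (x=0, y=3)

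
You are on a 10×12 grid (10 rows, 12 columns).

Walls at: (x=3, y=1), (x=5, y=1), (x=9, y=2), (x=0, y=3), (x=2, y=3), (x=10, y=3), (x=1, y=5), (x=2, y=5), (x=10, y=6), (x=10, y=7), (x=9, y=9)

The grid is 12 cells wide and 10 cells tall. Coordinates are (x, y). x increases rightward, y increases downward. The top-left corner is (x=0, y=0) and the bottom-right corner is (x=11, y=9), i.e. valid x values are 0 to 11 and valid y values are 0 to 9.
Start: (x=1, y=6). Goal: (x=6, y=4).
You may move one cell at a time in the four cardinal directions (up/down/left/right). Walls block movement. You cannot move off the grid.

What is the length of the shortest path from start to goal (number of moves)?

BFS from (x=1, y=6) until reaching (x=6, y=4):
  Distance 0: (x=1, y=6)
  Distance 1: (x=0, y=6), (x=2, y=6), (x=1, y=7)
  Distance 2: (x=0, y=5), (x=3, y=6), (x=0, y=7), (x=2, y=7), (x=1, y=8)
  Distance 3: (x=0, y=4), (x=3, y=5), (x=4, y=6), (x=3, y=7), (x=0, y=8), (x=2, y=8), (x=1, y=9)
  Distance 4: (x=1, y=4), (x=3, y=4), (x=4, y=5), (x=5, y=6), (x=4, y=7), (x=3, y=8), (x=0, y=9), (x=2, y=9)
  Distance 5: (x=1, y=3), (x=3, y=3), (x=2, y=4), (x=4, y=4), (x=5, y=5), (x=6, y=6), (x=5, y=7), (x=4, y=8), (x=3, y=9)
  Distance 6: (x=1, y=2), (x=3, y=2), (x=4, y=3), (x=5, y=4), (x=6, y=5), (x=7, y=6), (x=6, y=7), (x=5, y=8), (x=4, y=9)
  Distance 7: (x=1, y=1), (x=0, y=2), (x=2, y=2), (x=4, y=2), (x=5, y=3), (x=6, y=4), (x=7, y=5), (x=8, y=6), (x=7, y=7), (x=6, y=8), (x=5, y=9)  <- goal reached here
One shortest path (7 moves): (x=1, y=6) -> (x=2, y=6) -> (x=3, y=6) -> (x=4, y=6) -> (x=5, y=6) -> (x=6, y=6) -> (x=6, y=5) -> (x=6, y=4)

Answer: Shortest path length: 7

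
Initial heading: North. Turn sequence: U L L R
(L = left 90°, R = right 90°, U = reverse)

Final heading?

Start: North
  U (U-turn (180°)) -> South
  L (left (90° counter-clockwise)) -> East
  L (left (90° counter-clockwise)) -> North
  R (right (90° clockwise)) -> East
Final: East

Answer: Final heading: East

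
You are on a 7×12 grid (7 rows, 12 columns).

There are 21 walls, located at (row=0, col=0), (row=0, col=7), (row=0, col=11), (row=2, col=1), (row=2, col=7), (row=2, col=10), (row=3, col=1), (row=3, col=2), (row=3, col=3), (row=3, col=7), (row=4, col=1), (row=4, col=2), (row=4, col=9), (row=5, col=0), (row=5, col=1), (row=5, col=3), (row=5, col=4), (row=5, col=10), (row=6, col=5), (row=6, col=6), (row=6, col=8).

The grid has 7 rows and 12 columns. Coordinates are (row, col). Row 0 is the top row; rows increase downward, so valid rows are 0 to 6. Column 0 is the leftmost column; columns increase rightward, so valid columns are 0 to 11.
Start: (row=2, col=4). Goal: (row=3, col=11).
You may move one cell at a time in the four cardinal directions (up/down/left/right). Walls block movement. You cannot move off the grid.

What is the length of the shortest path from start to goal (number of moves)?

BFS from (row=2, col=4) until reaching (row=3, col=11):
  Distance 0: (row=2, col=4)
  Distance 1: (row=1, col=4), (row=2, col=3), (row=2, col=5), (row=3, col=4)
  Distance 2: (row=0, col=4), (row=1, col=3), (row=1, col=5), (row=2, col=2), (row=2, col=6), (row=3, col=5), (row=4, col=4)
  Distance 3: (row=0, col=3), (row=0, col=5), (row=1, col=2), (row=1, col=6), (row=3, col=6), (row=4, col=3), (row=4, col=5)
  Distance 4: (row=0, col=2), (row=0, col=6), (row=1, col=1), (row=1, col=7), (row=4, col=6), (row=5, col=5)
  Distance 5: (row=0, col=1), (row=1, col=0), (row=1, col=8), (row=4, col=7), (row=5, col=6)
  Distance 6: (row=0, col=8), (row=1, col=9), (row=2, col=0), (row=2, col=8), (row=4, col=8), (row=5, col=7)
  Distance 7: (row=0, col=9), (row=1, col=10), (row=2, col=9), (row=3, col=0), (row=3, col=8), (row=5, col=8), (row=6, col=7)
  Distance 8: (row=0, col=10), (row=1, col=11), (row=3, col=9), (row=4, col=0), (row=5, col=9)
  Distance 9: (row=2, col=11), (row=3, col=10), (row=6, col=9)
  Distance 10: (row=3, col=11), (row=4, col=10), (row=6, col=10)  <- goal reached here
One shortest path (10 moves): (row=2, col=4) -> (row=2, col=5) -> (row=2, col=6) -> (row=1, col=6) -> (row=1, col=7) -> (row=1, col=8) -> (row=1, col=9) -> (row=1, col=10) -> (row=1, col=11) -> (row=2, col=11) -> (row=3, col=11)

Answer: Shortest path length: 10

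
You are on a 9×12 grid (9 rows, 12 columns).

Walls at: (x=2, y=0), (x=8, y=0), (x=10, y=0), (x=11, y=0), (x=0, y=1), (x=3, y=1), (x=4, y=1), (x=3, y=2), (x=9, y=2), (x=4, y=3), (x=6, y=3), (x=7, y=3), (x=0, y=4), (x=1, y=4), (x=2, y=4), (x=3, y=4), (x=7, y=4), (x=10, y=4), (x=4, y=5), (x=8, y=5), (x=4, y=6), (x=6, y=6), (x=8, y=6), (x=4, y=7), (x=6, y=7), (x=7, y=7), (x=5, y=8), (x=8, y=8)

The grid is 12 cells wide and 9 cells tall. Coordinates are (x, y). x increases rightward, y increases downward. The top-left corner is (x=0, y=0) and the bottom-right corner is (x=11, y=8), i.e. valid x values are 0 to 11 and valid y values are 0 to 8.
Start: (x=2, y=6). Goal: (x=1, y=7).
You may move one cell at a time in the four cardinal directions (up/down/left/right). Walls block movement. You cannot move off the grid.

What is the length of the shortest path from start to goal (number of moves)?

Answer: Shortest path length: 2

Derivation:
BFS from (x=2, y=6) until reaching (x=1, y=7):
  Distance 0: (x=2, y=6)
  Distance 1: (x=2, y=5), (x=1, y=6), (x=3, y=6), (x=2, y=7)
  Distance 2: (x=1, y=5), (x=3, y=5), (x=0, y=6), (x=1, y=7), (x=3, y=7), (x=2, y=8)  <- goal reached here
One shortest path (2 moves): (x=2, y=6) -> (x=1, y=6) -> (x=1, y=7)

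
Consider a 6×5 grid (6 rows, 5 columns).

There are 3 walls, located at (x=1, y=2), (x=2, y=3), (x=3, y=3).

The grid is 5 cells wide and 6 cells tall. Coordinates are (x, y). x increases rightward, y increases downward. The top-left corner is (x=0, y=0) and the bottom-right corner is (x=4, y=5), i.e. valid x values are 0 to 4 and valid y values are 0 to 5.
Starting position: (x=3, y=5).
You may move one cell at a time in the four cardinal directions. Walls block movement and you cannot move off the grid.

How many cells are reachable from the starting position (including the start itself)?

BFS flood-fill from (x=3, y=5):
  Distance 0: (x=3, y=5)
  Distance 1: (x=3, y=4), (x=2, y=5), (x=4, y=5)
  Distance 2: (x=2, y=4), (x=4, y=4), (x=1, y=5)
  Distance 3: (x=4, y=3), (x=1, y=4), (x=0, y=5)
  Distance 4: (x=4, y=2), (x=1, y=3), (x=0, y=4)
  Distance 5: (x=4, y=1), (x=3, y=2), (x=0, y=3)
  Distance 6: (x=4, y=0), (x=3, y=1), (x=0, y=2), (x=2, y=2)
  Distance 7: (x=3, y=0), (x=0, y=1), (x=2, y=1)
  Distance 8: (x=0, y=0), (x=2, y=0), (x=1, y=1)
  Distance 9: (x=1, y=0)
Total reachable: 27 (grid has 27 open cells total)

Answer: Reachable cells: 27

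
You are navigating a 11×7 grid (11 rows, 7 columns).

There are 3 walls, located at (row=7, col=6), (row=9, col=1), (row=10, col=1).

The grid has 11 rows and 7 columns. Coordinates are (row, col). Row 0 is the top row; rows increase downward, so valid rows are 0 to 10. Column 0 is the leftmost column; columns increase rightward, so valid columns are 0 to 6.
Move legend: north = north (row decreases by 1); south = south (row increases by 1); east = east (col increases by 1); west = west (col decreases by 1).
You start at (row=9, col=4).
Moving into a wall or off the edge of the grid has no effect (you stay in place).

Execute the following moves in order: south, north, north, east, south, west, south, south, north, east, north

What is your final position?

Start: (row=9, col=4)
  south (south): (row=9, col=4) -> (row=10, col=4)
  north (north): (row=10, col=4) -> (row=9, col=4)
  north (north): (row=9, col=4) -> (row=8, col=4)
  east (east): (row=8, col=4) -> (row=8, col=5)
  south (south): (row=8, col=5) -> (row=9, col=5)
  west (west): (row=9, col=5) -> (row=9, col=4)
  south (south): (row=9, col=4) -> (row=10, col=4)
  south (south): blocked, stay at (row=10, col=4)
  north (north): (row=10, col=4) -> (row=9, col=4)
  east (east): (row=9, col=4) -> (row=9, col=5)
  north (north): (row=9, col=5) -> (row=8, col=5)
Final: (row=8, col=5)

Answer: Final position: (row=8, col=5)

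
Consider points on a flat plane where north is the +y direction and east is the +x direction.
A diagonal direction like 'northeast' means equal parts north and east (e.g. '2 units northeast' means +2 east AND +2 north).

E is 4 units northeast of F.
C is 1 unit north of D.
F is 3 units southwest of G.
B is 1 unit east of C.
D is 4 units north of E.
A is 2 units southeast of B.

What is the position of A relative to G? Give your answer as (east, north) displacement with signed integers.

Answer: A is at (east=4, north=4) relative to G.

Derivation:
Place G at the origin (east=0, north=0).
  F is 3 units southwest of G: delta (east=-3, north=-3); F at (east=-3, north=-3).
  E is 4 units northeast of F: delta (east=+4, north=+4); E at (east=1, north=1).
  D is 4 units north of E: delta (east=+0, north=+4); D at (east=1, north=5).
  C is 1 unit north of D: delta (east=+0, north=+1); C at (east=1, north=6).
  B is 1 unit east of C: delta (east=+1, north=+0); B at (east=2, north=6).
  A is 2 units southeast of B: delta (east=+2, north=-2); A at (east=4, north=4).
Therefore A relative to G: (east=4, north=4).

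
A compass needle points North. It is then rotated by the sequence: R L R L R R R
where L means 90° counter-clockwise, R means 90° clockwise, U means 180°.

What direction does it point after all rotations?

Answer: Final heading: West

Derivation:
Start: North
  R (right (90° clockwise)) -> East
  L (left (90° counter-clockwise)) -> North
  R (right (90° clockwise)) -> East
  L (left (90° counter-clockwise)) -> North
  R (right (90° clockwise)) -> East
  R (right (90° clockwise)) -> South
  R (right (90° clockwise)) -> West
Final: West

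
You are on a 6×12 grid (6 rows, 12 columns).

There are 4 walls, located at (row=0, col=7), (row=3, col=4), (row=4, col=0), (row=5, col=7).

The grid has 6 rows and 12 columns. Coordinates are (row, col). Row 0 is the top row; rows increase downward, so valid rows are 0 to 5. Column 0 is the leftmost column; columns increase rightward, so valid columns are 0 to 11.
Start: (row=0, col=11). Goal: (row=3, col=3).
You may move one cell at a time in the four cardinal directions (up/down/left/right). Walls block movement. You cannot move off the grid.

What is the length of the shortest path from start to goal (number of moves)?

BFS from (row=0, col=11) until reaching (row=3, col=3):
  Distance 0: (row=0, col=11)
  Distance 1: (row=0, col=10), (row=1, col=11)
  Distance 2: (row=0, col=9), (row=1, col=10), (row=2, col=11)
  Distance 3: (row=0, col=8), (row=1, col=9), (row=2, col=10), (row=3, col=11)
  Distance 4: (row=1, col=8), (row=2, col=9), (row=3, col=10), (row=4, col=11)
  Distance 5: (row=1, col=7), (row=2, col=8), (row=3, col=9), (row=4, col=10), (row=5, col=11)
  Distance 6: (row=1, col=6), (row=2, col=7), (row=3, col=8), (row=4, col=9), (row=5, col=10)
  Distance 7: (row=0, col=6), (row=1, col=5), (row=2, col=6), (row=3, col=7), (row=4, col=8), (row=5, col=9)
  Distance 8: (row=0, col=5), (row=1, col=4), (row=2, col=5), (row=3, col=6), (row=4, col=7), (row=5, col=8)
  Distance 9: (row=0, col=4), (row=1, col=3), (row=2, col=4), (row=3, col=5), (row=4, col=6)
  Distance 10: (row=0, col=3), (row=1, col=2), (row=2, col=3), (row=4, col=5), (row=5, col=6)
  Distance 11: (row=0, col=2), (row=1, col=1), (row=2, col=2), (row=3, col=3), (row=4, col=4), (row=5, col=5)  <- goal reached here
One shortest path (11 moves): (row=0, col=11) -> (row=0, col=10) -> (row=0, col=9) -> (row=0, col=8) -> (row=1, col=8) -> (row=1, col=7) -> (row=1, col=6) -> (row=1, col=5) -> (row=1, col=4) -> (row=1, col=3) -> (row=2, col=3) -> (row=3, col=3)

Answer: Shortest path length: 11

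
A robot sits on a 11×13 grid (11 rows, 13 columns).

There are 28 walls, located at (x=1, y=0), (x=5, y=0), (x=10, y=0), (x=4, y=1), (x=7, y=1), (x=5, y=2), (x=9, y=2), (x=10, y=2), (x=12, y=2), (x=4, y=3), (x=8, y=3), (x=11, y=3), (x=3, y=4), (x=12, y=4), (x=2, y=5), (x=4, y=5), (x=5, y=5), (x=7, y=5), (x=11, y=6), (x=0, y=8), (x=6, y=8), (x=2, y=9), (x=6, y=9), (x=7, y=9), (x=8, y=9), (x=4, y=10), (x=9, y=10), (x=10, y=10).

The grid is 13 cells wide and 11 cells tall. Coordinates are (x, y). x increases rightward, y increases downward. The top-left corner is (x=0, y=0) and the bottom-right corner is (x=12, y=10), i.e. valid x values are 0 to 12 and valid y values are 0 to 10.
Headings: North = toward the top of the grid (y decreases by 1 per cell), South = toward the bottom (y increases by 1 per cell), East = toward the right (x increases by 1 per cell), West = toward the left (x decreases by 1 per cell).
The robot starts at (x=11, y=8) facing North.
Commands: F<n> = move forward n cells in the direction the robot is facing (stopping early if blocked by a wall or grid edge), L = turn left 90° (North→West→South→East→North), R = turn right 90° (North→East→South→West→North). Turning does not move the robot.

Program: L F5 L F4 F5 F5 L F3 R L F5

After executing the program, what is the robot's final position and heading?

Start: (x=11, y=8), facing North
  L: turn left, now facing West
  F5: move forward 4/5 (blocked), now at (x=7, y=8)
  L: turn left, now facing South
  F4: move forward 0/4 (blocked), now at (x=7, y=8)
  F5: move forward 0/5 (blocked), now at (x=7, y=8)
  F5: move forward 0/5 (blocked), now at (x=7, y=8)
  L: turn left, now facing East
  F3: move forward 3, now at (x=10, y=8)
  R: turn right, now facing South
  L: turn left, now facing East
  F5: move forward 2/5 (blocked), now at (x=12, y=8)
Final: (x=12, y=8), facing East

Answer: Final position: (x=12, y=8), facing East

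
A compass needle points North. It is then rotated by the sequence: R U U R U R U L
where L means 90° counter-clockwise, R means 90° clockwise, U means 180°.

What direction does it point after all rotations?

Start: North
  R (right (90° clockwise)) -> East
  U (U-turn (180°)) -> West
  U (U-turn (180°)) -> East
  R (right (90° clockwise)) -> South
  U (U-turn (180°)) -> North
  R (right (90° clockwise)) -> East
  U (U-turn (180°)) -> West
  L (left (90° counter-clockwise)) -> South
Final: South

Answer: Final heading: South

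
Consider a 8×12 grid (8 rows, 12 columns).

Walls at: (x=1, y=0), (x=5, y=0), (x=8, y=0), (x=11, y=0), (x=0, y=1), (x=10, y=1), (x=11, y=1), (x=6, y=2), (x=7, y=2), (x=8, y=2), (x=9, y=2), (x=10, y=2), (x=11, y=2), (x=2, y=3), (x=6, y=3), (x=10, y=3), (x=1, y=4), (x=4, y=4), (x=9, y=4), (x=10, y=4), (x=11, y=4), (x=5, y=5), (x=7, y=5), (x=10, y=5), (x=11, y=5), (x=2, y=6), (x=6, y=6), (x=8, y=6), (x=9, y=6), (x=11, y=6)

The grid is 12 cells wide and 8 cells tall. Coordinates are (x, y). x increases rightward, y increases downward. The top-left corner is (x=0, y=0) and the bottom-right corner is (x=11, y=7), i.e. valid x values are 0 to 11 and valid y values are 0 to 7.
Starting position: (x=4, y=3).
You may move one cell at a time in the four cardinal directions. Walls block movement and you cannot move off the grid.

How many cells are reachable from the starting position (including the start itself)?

BFS flood-fill from (x=4, y=3):
  Distance 0: (x=4, y=3)
  Distance 1: (x=4, y=2), (x=3, y=3), (x=5, y=3)
  Distance 2: (x=4, y=1), (x=3, y=2), (x=5, y=2), (x=3, y=4), (x=5, y=4)
  Distance 3: (x=4, y=0), (x=3, y=1), (x=5, y=1), (x=2, y=2), (x=2, y=4), (x=6, y=4), (x=3, y=5)
  Distance 4: (x=3, y=0), (x=2, y=1), (x=6, y=1), (x=1, y=2), (x=7, y=4), (x=2, y=5), (x=4, y=5), (x=6, y=5), (x=3, y=6)
  Distance 5: (x=2, y=0), (x=6, y=0), (x=1, y=1), (x=7, y=1), (x=0, y=2), (x=1, y=3), (x=7, y=3), (x=8, y=4), (x=1, y=5), (x=4, y=6), (x=3, y=7)
  Distance 6: (x=7, y=0), (x=8, y=1), (x=0, y=3), (x=8, y=3), (x=0, y=5), (x=8, y=5), (x=1, y=6), (x=5, y=6), (x=2, y=7), (x=4, y=7)
  Distance 7: (x=9, y=1), (x=9, y=3), (x=0, y=4), (x=9, y=5), (x=0, y=6), (x=1, y=7), (x=5, y=7)
  Distance 8: (x=9, y=0), (x=0, y=7), (x=6, y=7)
  Distance 9: (x=10, y=0), (x=7, y=7)
  Distance 10: (x=7, y=6), (x=8, y=7)
  Distance 11: (x=9, y=7)
  Distance 12: (x=10, y=7)
  Distance 13: (x=10, y=6), (x=11, y=7)
Total reachable: 64 (grid has 66 open cells total)

Answer: Reachable cells: 64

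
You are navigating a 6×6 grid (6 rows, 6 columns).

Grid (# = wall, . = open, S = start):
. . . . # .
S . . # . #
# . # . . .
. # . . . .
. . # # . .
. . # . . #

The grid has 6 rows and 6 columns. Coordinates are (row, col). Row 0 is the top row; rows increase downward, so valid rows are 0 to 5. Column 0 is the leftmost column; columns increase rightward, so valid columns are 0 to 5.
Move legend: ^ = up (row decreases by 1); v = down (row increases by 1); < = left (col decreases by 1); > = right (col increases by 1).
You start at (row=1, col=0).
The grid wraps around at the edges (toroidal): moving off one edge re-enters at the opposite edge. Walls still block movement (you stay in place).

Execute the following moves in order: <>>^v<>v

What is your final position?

Start: (row=1, col=0)
  < (left): blocked, stay at (row=1, col=0)
  > (right): (row=1, col=0) -> (row=1, col=1)
  > (right): (row=1, col=1) -> (row=1, col=2)
  ^ (up): (row=1, col=2) -> (row=0, col=2)
  v (down): (row=0, col=2) -> (row=1, col=2)
  < (left): (row=1, col=2) -> (row=1, col=1)
  > (right): (row=1, col=1) -> (row=1, col=2)
  v (down): blocked, stay at (row=1, col=2)
Final: (row=1, col=2)

Answer: Final position: (row=1, col=2)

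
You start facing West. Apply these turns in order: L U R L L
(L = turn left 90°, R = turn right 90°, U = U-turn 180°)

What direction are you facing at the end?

Answer: Final heading: West

Derivation:
Start: West
  L (left (90° counter-clockwise)) -> South
  U (U-turn (180°)) -> North
  R (right (90° clockwise)) -> East
  L (left (90° counter-clockwise)) -> North
  L (left (90° counter-clockwise)) -> West
Final: West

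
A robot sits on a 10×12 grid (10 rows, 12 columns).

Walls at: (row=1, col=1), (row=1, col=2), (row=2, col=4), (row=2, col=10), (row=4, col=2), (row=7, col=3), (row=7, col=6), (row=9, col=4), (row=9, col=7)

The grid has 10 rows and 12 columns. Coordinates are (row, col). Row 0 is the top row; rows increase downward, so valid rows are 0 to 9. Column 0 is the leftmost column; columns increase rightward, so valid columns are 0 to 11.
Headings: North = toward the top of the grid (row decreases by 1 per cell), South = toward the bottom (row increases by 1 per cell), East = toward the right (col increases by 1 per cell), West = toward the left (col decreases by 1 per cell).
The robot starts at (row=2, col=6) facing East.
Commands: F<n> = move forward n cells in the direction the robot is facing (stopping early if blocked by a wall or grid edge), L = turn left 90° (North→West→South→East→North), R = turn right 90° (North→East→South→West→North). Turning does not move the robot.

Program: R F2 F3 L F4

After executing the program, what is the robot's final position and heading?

Answer: Final position: (row=6, col=10), facing East

Derivation:
Start: (row=2, col=6), facing East
  R: turn right, now facing South
  F2: move forward 2, now at (row=4, col=6)
  F3: move forward 2/3 (blocked), now at (row=6, col=6)
  L: turn left, now facing East
  F4: move forward 4, now at (row=6, col=10)
Final: (row=6, col=10), facing East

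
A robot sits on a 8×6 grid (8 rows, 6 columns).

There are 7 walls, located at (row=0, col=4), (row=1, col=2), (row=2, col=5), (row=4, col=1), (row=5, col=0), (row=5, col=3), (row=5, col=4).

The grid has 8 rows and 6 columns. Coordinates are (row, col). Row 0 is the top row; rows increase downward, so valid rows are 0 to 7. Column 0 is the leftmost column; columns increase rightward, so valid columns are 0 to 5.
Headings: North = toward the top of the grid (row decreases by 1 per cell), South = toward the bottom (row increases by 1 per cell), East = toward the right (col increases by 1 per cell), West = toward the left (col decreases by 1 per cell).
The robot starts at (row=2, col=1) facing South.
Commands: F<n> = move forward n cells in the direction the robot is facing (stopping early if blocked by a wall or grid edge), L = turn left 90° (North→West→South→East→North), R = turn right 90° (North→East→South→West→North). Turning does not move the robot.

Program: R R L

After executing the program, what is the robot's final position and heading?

Start: (row=2, col=1), facing South
  R: turn right, now facing West
  R: turn right, now facing North
  L: turn left, now facing West
Final: (row=2, col=1), facing West

Answer: Final position: (row=2, col=1), facing West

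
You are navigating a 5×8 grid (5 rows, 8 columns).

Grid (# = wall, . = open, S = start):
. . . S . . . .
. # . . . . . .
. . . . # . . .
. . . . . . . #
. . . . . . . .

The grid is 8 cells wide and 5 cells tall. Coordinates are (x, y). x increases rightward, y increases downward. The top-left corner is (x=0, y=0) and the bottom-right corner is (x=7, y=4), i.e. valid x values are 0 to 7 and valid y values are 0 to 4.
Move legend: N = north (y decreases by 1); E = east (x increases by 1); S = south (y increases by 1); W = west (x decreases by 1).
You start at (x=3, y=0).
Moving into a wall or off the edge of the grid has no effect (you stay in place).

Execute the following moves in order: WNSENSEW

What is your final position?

Start: (x=3, y=0)
  W (west): (x=3, y=0) -> (x=2, y=0)
  N (north): blocked, stay at (x=2, y=0)
  S (south): (x=2, y=0) -> (x=2, y=1)
  E (east): (x=2, y=1) -> (x=3, y=1)
  N (north): (x=3, y=1) -> (x=3, y=0)
  S (south): (x=3, y=0) -> (x=3, y=1)
  E (east): (x=3, y=1) -> (x=4, y=1)
  W (west): (x=4, y=1) -> (x=3, y=1)
Final: (x=3, y=1)

Answer: Final position: (x=3, y=1)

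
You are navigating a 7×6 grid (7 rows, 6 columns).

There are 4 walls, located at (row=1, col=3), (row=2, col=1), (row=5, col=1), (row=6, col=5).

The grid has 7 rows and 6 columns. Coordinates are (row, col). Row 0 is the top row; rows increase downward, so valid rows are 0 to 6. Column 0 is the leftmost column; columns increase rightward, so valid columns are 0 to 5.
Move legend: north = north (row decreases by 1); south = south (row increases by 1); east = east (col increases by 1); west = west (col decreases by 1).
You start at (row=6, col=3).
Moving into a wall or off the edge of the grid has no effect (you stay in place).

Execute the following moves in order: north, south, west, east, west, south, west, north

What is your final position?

Start: (row=6, col=3)
  north (north): (row=6, col=3) -> (row=5, col=3)
  south (south): (row=5, col=3) -> (row=6, col=3)
  west (west): (row=6, col=3) -> (row=6, col=2)
  east (east): (row=6, col=2) -> (row=6, col=3)
  west (west): (row=6, col=3) -> (row=6, col=2)
  south (south): blocked, stay at (row=6, col=2)
  west (west): (row=6, col=2) -> (row=6, col=1)
  north (north): blocked, stay at (row=6, col=1)
Final: (row=6, col=1)

Answer: Final position: (row=6, col=1)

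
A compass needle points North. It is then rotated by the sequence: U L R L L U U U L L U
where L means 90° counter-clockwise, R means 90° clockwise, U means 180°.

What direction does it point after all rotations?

Answer: Final heading: South

Derivation:
Start: North
  U (U-turn (180°)) -> South
  L (left (90° counter-clockwise)) -> East
  R (right (90° clockwise)) -> South
  L (left (90° counter-clockwise)) -> East
  L (left (90° counter-clockwise)) -> North
  U (U-turn (180°)) -> South
  U (U-turn (180°)) -> North
  U (U-turn (180°)) -> South
  L (left (90° counter-clockwise)) -> East
  L (left (90° counter-clockwise)) -> North
  U (U-turn (180°)) -> South
Final: South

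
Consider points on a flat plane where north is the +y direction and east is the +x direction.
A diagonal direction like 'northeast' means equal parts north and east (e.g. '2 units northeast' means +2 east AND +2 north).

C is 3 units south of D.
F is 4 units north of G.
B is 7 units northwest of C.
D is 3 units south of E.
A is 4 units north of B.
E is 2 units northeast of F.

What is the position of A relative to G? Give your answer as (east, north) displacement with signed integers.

Answer: A is at (east=-5, north=11) relative to G.

Derivation:
Place G at the origin (east=0, north=0).
  F is 4 units north of G: delta (east=+0, north=+4); F at (east=0, north=4).
  E is 2 units northeast of F: delta (east=+2, north=+2); E at (east=2, north=6).
  D is 3 units south of E: delta (east=+0, north=-3); D at (east=2, north=3).
  C is 3 units south of D: delta (east=+0, north=-3); C at (east=2, north=0).
  B is 7 units northwest of C: delta (east=-7, north=+7); B at (east=-5, north=7).
  A is 4 units north of B: delta (east=+0, north=+4); A at (east=-5, north=11).
Therefore A relative to G: (east=-5, north=11).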